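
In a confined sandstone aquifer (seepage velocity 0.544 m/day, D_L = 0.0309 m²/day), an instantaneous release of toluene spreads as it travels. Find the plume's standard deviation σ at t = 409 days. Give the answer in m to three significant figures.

Dispersive spreading gives a Gaussian with σ² = 2Dt; advection only shifts the center.
σ = √(2 × 0.0309 × 409) = 5.03 m.

5.03 m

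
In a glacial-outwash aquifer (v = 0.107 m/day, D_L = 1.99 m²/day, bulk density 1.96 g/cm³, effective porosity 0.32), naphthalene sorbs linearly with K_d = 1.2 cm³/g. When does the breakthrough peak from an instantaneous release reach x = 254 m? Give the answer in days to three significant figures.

18400 days

Retardation factor R = 1 + ρ_b·K_d/n = 1 + 1.96 × 1.2/0.32 = 8.350.
Sorption retards both mechanisms: v_R = v/R = 0.01281 m/day, D_R = D/R = 0.2383 m²/day.
Peak time from v_R²t² + 2D_R t − x² = 0: t = (√(D_R² + v_R²x²) − D_R)/v_R².
√(D_R² + v_R²x²) = √(0.2383² + 0.01281² × 254²) = 3.262; v_R² = 0.0001641.
t = (3.262 − 0.2383)/0.0001641 = 18400 days.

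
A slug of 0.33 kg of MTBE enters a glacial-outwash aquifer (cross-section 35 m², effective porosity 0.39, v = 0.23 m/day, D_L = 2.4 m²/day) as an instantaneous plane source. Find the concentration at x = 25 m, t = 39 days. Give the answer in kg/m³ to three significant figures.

0.000355 kg/m³

For an instantaneous plane source, C(x,t) = M/(n_e·A·√(4πDt)) · exp(−(x−vt)²/(4Dt)), with n_e·A the pore (flow) area.
Plume center vt = 0.23 × 39 = 8.97 m, so the well at 25 m is 16.03 m downgradient of the peak.
√(4πDt) = 34.30 m, giving peak height M/(n_e·A·√(4πDt)) = 0.33/(0.39 × 35 × 34.30) = 0.0007048 kg/m³.
(x−vt)²/(4Dt) = (16.03)²/(4 × 2.4 × 39) = 0.6863; exp(−0.6863) = 0.5034.
C = 0.0007048 × 0.5034 = 0.000355 kg/m³.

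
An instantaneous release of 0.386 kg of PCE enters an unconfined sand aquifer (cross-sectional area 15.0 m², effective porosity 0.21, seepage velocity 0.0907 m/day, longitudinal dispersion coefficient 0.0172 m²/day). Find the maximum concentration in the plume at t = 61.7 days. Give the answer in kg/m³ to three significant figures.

The peak of an instantaneous 1D plume sits at x = vt; there the Gaussian factor is 1 and C_max = M/(n_e·A·√(4πDt)), where n_e·A is the pore area the mass is dissolved in.
√(4πDt) = √(4π × 0.0172 × 61.7) = 3.652 m, so C_max = 0.386/(0.21 × 15.0 × 3.652) = 0.0336 kg/m³.

0.0336 kg/m³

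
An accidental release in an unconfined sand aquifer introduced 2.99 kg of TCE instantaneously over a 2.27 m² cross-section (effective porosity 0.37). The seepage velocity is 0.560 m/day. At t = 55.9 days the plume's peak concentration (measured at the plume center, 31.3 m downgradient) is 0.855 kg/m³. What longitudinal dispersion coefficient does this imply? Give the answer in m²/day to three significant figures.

0.0247 m²/day

At the plume center C_max = M/(n_e·A·√(4πDt)), so D = M²/(4πt·(n_e·A·C_max)²).
n_e·A·C_max = 0.37 × 2.27 × 0.855 = 0.7181 kg/m.
D = 2.99²/(4π × 55.9 × 0.7181²) = 0.0247 m²/day.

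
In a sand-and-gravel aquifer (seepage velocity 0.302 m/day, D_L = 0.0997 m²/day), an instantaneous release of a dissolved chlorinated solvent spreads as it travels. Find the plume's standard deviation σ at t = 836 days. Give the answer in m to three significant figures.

12.9 m

Dispersive spreading gives a Gaussian with σ² = 2Dt; advection only shifts the center.
σ = √(2 × 0.0997 × 836) = 12.9 m.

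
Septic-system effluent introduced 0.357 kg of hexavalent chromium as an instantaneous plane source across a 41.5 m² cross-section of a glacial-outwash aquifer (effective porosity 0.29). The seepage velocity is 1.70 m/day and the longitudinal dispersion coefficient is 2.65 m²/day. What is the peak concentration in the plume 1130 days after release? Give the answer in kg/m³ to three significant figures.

0.000153 kg/m³

The peak of an instantaneous 1D plume sits at x = vt; there the Gaussian factor is 1 and C_max = M/(n_e·A·√(4πDt)), where n_e·A is the pore area the mass is dissolved in.
√(4πDt) = √(4π × 2.65 × 1130) = 194.0 m, so C_max = 0.357/(0.29 × 41.5 × 194.0) = 0.000153 kg/m³.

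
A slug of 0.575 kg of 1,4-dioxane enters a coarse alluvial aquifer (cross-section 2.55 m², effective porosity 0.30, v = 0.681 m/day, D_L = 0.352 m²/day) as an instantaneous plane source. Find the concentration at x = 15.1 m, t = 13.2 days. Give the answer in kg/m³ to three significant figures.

0.0132 kg/m³

For an instantaneous plane source, C(x,t) = M/(n_e·A·√(4πDt)) · exp(−(x−vt)²/(4Dt)), with n_e·A the pore (flow) area.
Plume center vt = 0.681 × 13.2 = 8.9892 m, so the well at 15.1 m is 6.1108 m downgradient of the peak.
√(4πDt) = 7.641 m, giving peak height M/(n_e·A·√(4πDt)) = 0.575/(0.30 × 2.55 × 7.641) = 0.09837 kg/m³.
(x−vt)²/(4Dt) = (6.1108)²/(4 × 0.352 × 13.2) = 2.009; exp(−2.009) = 0.1341.
C = 0.09837 × 0.1341 = 0.0132 kg/m³.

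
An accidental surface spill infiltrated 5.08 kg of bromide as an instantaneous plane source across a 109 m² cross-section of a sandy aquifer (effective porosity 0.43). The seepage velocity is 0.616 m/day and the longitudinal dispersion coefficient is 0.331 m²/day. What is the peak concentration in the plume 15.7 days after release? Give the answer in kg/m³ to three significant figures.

The peak of an instantaneous 1D plume sits at x = vt; there the Gaussian factor is 1 and C_max = M/(n_e·A·√(4πDt)), where n_e·A is the pore area the mass is dissolved in.
√(4πDt) = √(4π × 0.331 × 15.7) = 8.081 m, so C_max = 5.08/(0.43 × 109 × 8.081) = 0.0134 kg/m³.

0.0134 kg/m³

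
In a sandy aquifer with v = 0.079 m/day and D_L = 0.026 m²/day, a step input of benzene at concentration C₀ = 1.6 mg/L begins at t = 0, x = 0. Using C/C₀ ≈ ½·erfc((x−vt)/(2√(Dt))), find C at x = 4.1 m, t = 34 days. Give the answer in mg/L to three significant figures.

0.230 mg/L

For a continuous step input, C/C₀ ≈ ½·erfc((x−vt)/(2√(Dt))).
vt = 0.079 × 34 = 2.686 m and 2√(Dt) = 2√(0.026 × 34) = 1.880 m.
Argument (x−vt)/(2√(Dt)) = (4.1 − 2.686)/1.880 = 0.7521; ½·erfc(0.7521) = 0.1437.
C = 1.6 × 0.1437 = 0.230 mg/L.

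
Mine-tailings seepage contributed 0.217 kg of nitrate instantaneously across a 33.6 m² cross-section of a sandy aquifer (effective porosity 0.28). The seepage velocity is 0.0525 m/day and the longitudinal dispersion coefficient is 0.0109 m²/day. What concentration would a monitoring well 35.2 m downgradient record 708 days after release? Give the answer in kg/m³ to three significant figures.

For an instantaneous plane source, C(x,t) = M/(n_e·A·√(4πDt)) · exp(−(x−vt)²/(4Dt)), with n_e·A the pore (flow) area.
Plume center vt = 0.0525 × 708 = 37.17 m, so the well at 35.2 m is 1.97 m upgradient of the peak.
√(4πDt) = 9.848 m, giving peak height M/(n_e·A·√(4πDt)) = 0.217/(0.28 × 33.6 × 9.848) = 0.002342 kg/m³.
(x−vt)²/(4Dt) = (-1.97)²/(4 × 0.0109 × 708) = 0.1257; exp(−0.1257) = 0.8819.
C = 0.002342 × 0.8819 = 0.00207 kg/m³.

0.00207 kg/m³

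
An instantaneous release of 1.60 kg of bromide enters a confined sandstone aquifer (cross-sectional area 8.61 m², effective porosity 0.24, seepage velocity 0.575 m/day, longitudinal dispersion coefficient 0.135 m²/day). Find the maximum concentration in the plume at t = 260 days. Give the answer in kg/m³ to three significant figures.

The peak of an instantaneous 1D plume sits at x = vt; there the Gaussian factor is 1 and C_max = M/(n_e·A·√(4πDt)), where n_e·A is the pore area the mass is dissolved in.
√(4πDt) = √(4π × 0.135 × 260) = 21.00 m, so C_max = 1.60/(0.24 × 8.61 × 21.00) = 0.0369 kg/m³.

0.0369 kg/m³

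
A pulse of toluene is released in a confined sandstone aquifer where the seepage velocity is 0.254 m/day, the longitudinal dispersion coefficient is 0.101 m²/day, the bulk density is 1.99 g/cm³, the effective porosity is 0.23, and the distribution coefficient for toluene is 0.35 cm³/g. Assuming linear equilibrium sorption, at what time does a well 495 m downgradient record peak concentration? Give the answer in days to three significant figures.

Retardation factor R = 1 + ρ_b·K_d/n = 1 + 1.99 × 0.35/0.23 = 4.028.
Sorption retards both mechanisms: v_R = v/R = 0.06306 m/day, D_R = D/R = 0.02507 m²/day.
Peak time from v_R²t² + 2D_R t − x² = 0: t = (√(D_R² + v_R²x²) − D_R)/v_R².
√(D_R² + v_R²x²) = √(0.02507² + 0.06306² × 495²) = 31.21; v_R² = 0.003977.
t = (31.21 − 0.02507)/0.003977 = 7840 days.

7840 days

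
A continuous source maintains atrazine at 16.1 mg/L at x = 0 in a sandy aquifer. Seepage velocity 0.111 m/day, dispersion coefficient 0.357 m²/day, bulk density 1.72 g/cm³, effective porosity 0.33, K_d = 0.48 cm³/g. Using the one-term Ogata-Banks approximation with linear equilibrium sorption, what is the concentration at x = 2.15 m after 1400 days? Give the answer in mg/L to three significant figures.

Retardation factor R = 1 + ρ_b·K_d/n = 1 + 1.72 × 0.48/0.33 = 3.502.
Sorption retards both mechanisms: v_R = v/R = 0.03170 m/day, D_R = D/R = 0.1019 m²/day.
v_R·t = 0.03170 × 1400 = 44.38 m; 2√(D_R t) = 23.89 m; argument = (2.15 − 44.38)/23.89 = -1.768.
C = C₀ × ½·erfc(-1.768) = 16.1 × 0.9938 = 16.0 mg/L.

16.0 mg/L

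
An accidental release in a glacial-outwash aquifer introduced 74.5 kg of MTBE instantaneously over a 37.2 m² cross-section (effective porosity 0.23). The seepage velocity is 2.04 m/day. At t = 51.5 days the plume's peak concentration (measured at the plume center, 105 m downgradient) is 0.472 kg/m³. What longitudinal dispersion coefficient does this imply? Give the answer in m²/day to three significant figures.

0.526 m²/day

At the plume center C_max = M/(n_e·A·√(4πDt)), so D = M²/(4πt·(n_e·A·C_max)²).
n_e·A·C_max = 0.23 × 37.2 × 0.472 = 4.038 kg/m.
D = 74.5²/(4π × 51.5 × 4.038²) = 0.526 m²/day.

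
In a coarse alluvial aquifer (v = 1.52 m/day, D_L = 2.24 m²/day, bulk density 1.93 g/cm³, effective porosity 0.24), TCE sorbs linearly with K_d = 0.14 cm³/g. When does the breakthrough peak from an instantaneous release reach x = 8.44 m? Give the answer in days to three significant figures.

9.92 days

Retardation factor R = 1 + ρ_b·K_d/n = 1 + 1.93 × 0.14/0.24 = 2.126.
Sorption retards both mechanisms: v_R = v/R = 0.7150 m/day, D_R = D/R = 1.054 m²/day.
Peak time from v_R²t² + 2D_R t − x² = 0: t = (√(D_R² + v_R²x²) − D_R)/v_R².
√(D_R² + v_R²x²) = √(1.054² + 0.7150² × 8.44²) = 6.126; v_R² = 0.5112.
t = (6.126 − 1.054)/0.5112 = 9.92 days.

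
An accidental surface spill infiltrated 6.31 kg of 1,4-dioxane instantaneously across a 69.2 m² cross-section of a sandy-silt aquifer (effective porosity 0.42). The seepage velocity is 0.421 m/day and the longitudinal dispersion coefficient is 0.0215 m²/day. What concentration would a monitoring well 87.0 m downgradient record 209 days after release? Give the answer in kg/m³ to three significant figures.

For an instantaneous plane source, C(x,t) = M/(n_e·A·√(4πDt)) · exp(−(x−vt)²/(4Dt)), with n_e·A the pore (flow) area.
Plume center vt = 0.421 × 209 = 87.989 m, so the well at 87.0 m is 0.989 m upgradient of the peak.
√(4πDt) = 7.514 m, giving peak height M/(n_e·A·√(4πDt)) = 6.31/(0.42 × 69.2 × 7.514) = 0.02889 kg/m³.
(x−vt)²/(4Dt) = (-0.989)²/(4 × 0.0215 × 209) = 0.05442; exp(−0.05442) = 0.9470.
C = 0.02889 × 0.9470 = 0.0274 kg/m³.

0.0274 kg/m³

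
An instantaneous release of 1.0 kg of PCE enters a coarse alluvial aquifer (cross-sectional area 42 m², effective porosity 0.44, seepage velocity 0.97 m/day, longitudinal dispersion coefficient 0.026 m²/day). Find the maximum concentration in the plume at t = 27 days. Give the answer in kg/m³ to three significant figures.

0.0182 kg/m³

The peak of an instantaneous 1D plume sits at x = vt; there the Gaussian factor is 1 and C_max = M/(n_e·A·√(4πDt)), where n_e·A is the pore area the mass is dissolved in.
√(4πDt) = √(4π × 0.026 × 27) = 2.970 m, so C_max = 1.0/(0.44 × 42 × 2.970) = 0.0182 kg/m³.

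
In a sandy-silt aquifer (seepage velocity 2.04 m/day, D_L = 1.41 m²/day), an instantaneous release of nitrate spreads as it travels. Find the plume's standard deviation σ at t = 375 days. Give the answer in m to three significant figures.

32.5 m

Dispersive spreading gives a Gaussian with σ² = 2Dt; advection only shifts the center.
σ = √(2 × 1.41 × 375) = 32.5 m.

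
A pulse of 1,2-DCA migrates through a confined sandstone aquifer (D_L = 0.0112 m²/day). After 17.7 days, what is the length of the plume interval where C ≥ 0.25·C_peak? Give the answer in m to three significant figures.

2.10 m

The plume is Gaussian with σ = √(2Dt) = √(2 × 0.0112 × 17.7) = 0.6297 m.
C/C_peak = exp(−Δx²/(2σ²)) = 0.25 ⇒ Δx = σ·√(−2 ln 0.25) = 0.6297 × 1.665 = 1.048 m.
Width = 2Δx = 2.10 m.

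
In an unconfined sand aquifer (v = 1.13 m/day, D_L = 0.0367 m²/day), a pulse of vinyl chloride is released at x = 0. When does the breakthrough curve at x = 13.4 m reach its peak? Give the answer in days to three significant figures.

11.8 days

For the 1D instantaneous-source solution, setting ∂C/∂t = 0 at fixed x gives v²t² + 2Dt − x² = 0, so t = (√(D² + v²x²) − D)/v².
√(D² + v²x²) = √(0.0367² + 1.13² × 13.4²) = 15.14; v² = 1.2769.
t = (15.14 − 0.0367)/1.2769 = 11.8 days (vs. the pure-advection estimate x/v = 11.9 d).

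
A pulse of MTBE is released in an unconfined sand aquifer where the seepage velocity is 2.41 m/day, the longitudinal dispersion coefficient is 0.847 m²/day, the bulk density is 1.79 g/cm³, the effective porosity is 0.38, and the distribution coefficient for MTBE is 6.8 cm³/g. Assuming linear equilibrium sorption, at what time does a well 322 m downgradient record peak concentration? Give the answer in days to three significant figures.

Retardation factor R = 1 + ρ_b·K_d/n = 1 + 1.79 × 6.8/0.38 = 33.03.
Sorption retards both mechanisms: v_R = v/R = 0.07296 m/day, D_R = D/R = 0.02564 m²/day.
Peak time from v_R²t² + 2D_R t − x² = 0: t = (√(D_R² + v_R²x²) − D_R)/v_R².
√(D_R² + v_R²x²) = √(0.02564² + 0.07296² × 322²) = 23.49; v_R² = 0.005323.
t = (23.49 − 0.02564)/0.005323 = 4410 days.

4410 days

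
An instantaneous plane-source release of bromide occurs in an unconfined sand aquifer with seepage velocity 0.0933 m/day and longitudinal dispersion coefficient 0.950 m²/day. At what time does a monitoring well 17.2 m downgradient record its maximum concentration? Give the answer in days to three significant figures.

For the 1D instantaneous-source solution, setting ∂C/∂t = 0 at fixed x gives v²t² + 2Dt − x² = 0, so t = (√(D² + v²x²) − D)/v².
√(D² + v²x²) = √(0.950² + 0.0933² × 17.2²) = 1.865; v² = 0.00870489.
t = (1.865 − 0.950)/0.00870489 = 105 days (vs. the pure-advection estimate x/v = 184 d).

105 days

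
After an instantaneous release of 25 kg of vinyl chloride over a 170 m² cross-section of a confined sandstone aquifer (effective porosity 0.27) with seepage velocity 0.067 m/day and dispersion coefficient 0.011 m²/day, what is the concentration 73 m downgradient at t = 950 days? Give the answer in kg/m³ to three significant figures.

For an instantaneous plane source, C(x,t) = M/(n_e·A·√(4πDt)) · exp(−(x−vt)²/(4Dt)), with n_e·A the pore (flow) area.
Plume center vt = 0.067 × 950 = 63.65 m, so the well at 73 m is 9.35 m downgradient of the peak.
√(4πDt) = 11.46 m, giving peak height M/(n_e·A·√(4πDt)) = 25/(0.27 × 170 × 11.46) = 0.04753 kg/m³.
(x−vt)²/(4Dt) = (9.35)²/(4 × 0.011 × 950) = 2.091; exp(−2.091) = 0.1236.
C = 0.04753 × 0.1236 = 0.00587 kg/m³.

0.00587 kg/m³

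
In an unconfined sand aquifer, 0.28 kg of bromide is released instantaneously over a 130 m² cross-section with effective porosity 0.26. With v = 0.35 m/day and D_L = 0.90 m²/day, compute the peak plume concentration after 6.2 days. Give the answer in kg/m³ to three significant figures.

0.000989 kg/m³

The peak of an instantaneous 1D plume sits at x = vt; there the Gaussian factor is 1 and C_max = M/(n_e·A·√(4πDt)), where n_e·A is the pore area the mass is dissolved in.
√(4πDt) = √(4π × 0.90 × 6.2) = 8.374 m, so C_max = 0.28/(0.26 × 130 × 8.374) = 0.000989 kg/m³.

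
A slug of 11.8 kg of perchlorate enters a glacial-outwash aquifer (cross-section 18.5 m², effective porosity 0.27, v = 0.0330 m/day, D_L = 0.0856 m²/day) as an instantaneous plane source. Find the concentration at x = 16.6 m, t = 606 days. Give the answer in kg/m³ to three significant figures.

0.0875 kg/m³

For an instantaneous plane source, C(x,t) = M/(n_e·A·√(4πDt)) · exp(−(x−vt)²/(4Dt)), with n_e·A the pore (flow) area.
Plume center vt = 0.0330 × 606 = 19.998 m, so the well at 16.6 m is 3.398 m upgradient of the peak.
√(4πDt) = 25.53 m, giving peak height M/(n_e·A·√(4πDt)) = 11.8/(0.27 × 18.5 × 25.53) = 0.09253 kg/m³.
(x−vt)²/(4Dt) = (-3.398)²/(4 × 0.0856 × 606) = 0.05565; exp(−0.05565) = 0.9459.
C = 0.09253 × 0.9459 = 0.0875 kg/m³.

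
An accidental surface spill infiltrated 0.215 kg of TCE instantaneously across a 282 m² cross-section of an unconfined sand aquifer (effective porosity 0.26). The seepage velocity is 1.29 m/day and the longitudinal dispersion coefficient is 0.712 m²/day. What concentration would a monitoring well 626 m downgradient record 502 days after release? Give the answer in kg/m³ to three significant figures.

3.16e-05 kg/m³

For an instantaneous plane source, C(x,t) = M/(n_e·A·√(4πDt)) · exp(−(x−vt)²/(4Dt)), with n_e·A the pore (flow) area.
Plume center vt = 1.29 × 502 = 647.58 m, so the well at 626 m is 21.58 m upgradient of the peak.
√(4πDt) = 67.02 m, giving peak height M/(n_e·A·√(4πDt)) = 0.215/(0.26 × 282 × 67.02) = 4.375e-05 kg/m³.
(x−vt)²/(4Dt) = (-21.58)²/(4 × 0.712 × 502) = 0.3257; exp(−0.3257) = 0.7220.
C = 4.375e-05 × 0.7220 = 3.16e-05 kg/m³.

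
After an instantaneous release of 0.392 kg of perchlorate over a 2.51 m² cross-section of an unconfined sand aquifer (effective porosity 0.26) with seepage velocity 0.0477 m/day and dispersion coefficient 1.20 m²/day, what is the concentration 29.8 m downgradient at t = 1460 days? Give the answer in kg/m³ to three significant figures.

For an instantaneous plane source, C(x,t) = M/(n_e·A·√(4πDt)) · exp(−(x−vt)²/(4Dt)), with n_e·A the pore (flow) area.
Plume center vt = 0.0477 × 1460 = 69.642 m, so the well at 29.8 m is 39.842 m upgradient of the peak.
√(4πDt) = 148.4 m, giving peak height M/(n_e·A·√(4πDt)) = 0.392/(0.26 × 2.51 × 148.4) = 0.004048 kg/m³.
(x−vt)²/(4Dt) = (-39.842)²/(4 × 1.20 × 1460) = 0.2265; exp(−0.2265) = 0.7973.
C = 0.004048 × 0.7973 = 0.00323 kg/m³.

0.00323 kg/m³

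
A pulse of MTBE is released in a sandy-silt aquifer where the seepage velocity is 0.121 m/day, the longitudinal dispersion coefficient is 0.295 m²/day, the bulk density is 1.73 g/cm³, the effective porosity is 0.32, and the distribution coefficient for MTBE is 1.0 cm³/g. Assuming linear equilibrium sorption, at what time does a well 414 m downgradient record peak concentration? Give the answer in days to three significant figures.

Retardation factor R = 1 + ρ_b·K_d/n = 1 + 1.73 × 1.0/0.32 = 6.406.
Sorption retards both mechanisms: v_R = v/R = 0.01889 m/day, D_R = D/R = 0.04605 m²/day.
Peak time from v_R²t² + 2D_R t − x² = 0: t = (√(D_R² + v_R²x²) − D_R)/v_R².
√(D_R² + v_R²x²) = √(0.04605² + 0.01889² × 414²) = 7.821; v_R² = 0.0003568.
t = (7.821 − 0.04605)/0.0003568 = 21800 days.

21800 days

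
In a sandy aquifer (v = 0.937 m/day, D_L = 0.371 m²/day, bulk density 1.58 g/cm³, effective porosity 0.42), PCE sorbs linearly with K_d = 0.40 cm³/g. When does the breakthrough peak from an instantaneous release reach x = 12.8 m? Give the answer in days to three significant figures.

33.2 days

Retardation factor R = 1 + ρ_b·K_d/n = 1 + 1.58 × 0.40/0.42 = 2.505.
Sorption retards both mechanisms: v_R = v/R = 0.3741 m/day, D_R = D/R = 0.1481 m²/day.
Peak time from v_R²t² + 2D_R t − x² = 0: t = (√(D_R² + v_R²x²) − D_R)/v_R².
√(D_R² + v_R²x²) = √(0.1481² + 0.3741² × 12.8²) = 4.791; v_R² = 0.1400.
t = (4.791 − 0.1481)/0.1400 = 33.2 days.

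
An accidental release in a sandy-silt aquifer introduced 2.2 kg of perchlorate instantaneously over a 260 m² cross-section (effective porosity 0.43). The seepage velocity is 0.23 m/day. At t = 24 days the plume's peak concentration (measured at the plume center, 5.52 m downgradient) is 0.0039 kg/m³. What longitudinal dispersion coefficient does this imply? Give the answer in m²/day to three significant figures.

0.0844 m²/day

At the plume center C_max = M/(n_e·A·√(4πDt)), so D = M²/(4πt·(n_e·A·C_max)²).
n_e·A·C_max = 0.43 × 260 × 0.0039 = 0.4360 kg/m.
D = 2.2²/(4π × 24 × 0.4360²) = 0.0844 m²/day.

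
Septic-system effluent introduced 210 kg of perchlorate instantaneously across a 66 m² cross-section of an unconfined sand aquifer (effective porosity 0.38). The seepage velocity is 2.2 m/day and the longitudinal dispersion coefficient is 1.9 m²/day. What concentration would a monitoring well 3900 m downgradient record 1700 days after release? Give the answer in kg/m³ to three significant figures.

For an instantaneous plane source, C(x,t) = M/(n_e·A·√(4πDt)) · exp(−(x−vt)²/(4Dt)), with n_e·A the pore (flow) area.
Plume center vt = 2.2 × 1700 = 3740 m, so the well at 3900 m is 160 m downgradient of the peak.
√(4πDt) = 201.5 m, giving peak height M/(n_e·A·√(4πDt)) = 210/(0.38 × 66 × 201.5) = 0.04155 kg/m³.
(x−vt)²/(4Dt) = (160)²/(4 × 1.9 × 1700) = 1.981; exp(−1.981) = 0.1379.
C = 0.04155 × 0.1379 = 0.00573 kg/m³.

0.00573 kg/m³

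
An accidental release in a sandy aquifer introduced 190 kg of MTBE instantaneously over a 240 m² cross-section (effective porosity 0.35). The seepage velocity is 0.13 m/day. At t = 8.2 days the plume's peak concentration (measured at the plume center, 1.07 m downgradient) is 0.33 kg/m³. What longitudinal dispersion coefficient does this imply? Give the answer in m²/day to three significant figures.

At the plume center C_max = M/(n_e·A·√(4πDt)), so D = M²/(4πt·(n_e·A·C_max)²).
n_e·A·C_max = 0.35 × 240 × 0.33 = 27.72 kg/m.
D = 190²/(4π × 8.2 × 27.72²) = 0.456 m²/day.

0.456 m²/day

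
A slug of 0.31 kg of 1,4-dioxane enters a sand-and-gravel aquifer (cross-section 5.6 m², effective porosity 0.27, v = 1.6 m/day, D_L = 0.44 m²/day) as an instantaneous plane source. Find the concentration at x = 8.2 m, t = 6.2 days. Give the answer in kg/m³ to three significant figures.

0.0267 kg/m³

For an instantaneous plane source, C(x,t) = M/(n_e·A·√(4πDt)) · exp(−(x−vt)²/(4Dt)), with n_e·A the pore (flow) area.
Plume center vt = 1.6 × 6.2 = 9.92 m, so the well at 8.2 m is 1.72 m upgradient of the peak.
√(4πDt) = 5.855 m, giving peak height M/(n_e·A·√(4πDt)) = 0.31/(0.27 × 5.6 × 5.855) = 0.03502 kg/m³.
(x−vt)²/(4Dt) = (-1.72)²/(4 × 0.44 × 6.2) = 0.2711; exp(−0.2711) = 0.7625.
C = 0.03502 × 0.7625 = 0.0267 kg/m³.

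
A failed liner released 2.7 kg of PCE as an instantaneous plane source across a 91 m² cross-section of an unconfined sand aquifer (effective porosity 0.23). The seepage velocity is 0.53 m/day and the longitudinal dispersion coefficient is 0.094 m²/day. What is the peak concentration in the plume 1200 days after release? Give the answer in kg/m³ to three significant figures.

The peak of an instantaneous 1D plume sits at x = vt; there the Gaussian factor is 1 and C_max = M/(n_e·A·√(4πDt)), where n_e·A is the pore area the mass is dissolved in.
√(4πDt) = √(4π × 0.094 × 1200) = 37.65 m, so C_max = 2.7/(0.23 × 91 × 37.65) = 0.00343 kg/m³.

0.00343 kg/m³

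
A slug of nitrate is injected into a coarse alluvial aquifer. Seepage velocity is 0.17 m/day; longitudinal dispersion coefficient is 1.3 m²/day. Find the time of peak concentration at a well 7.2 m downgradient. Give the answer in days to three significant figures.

For the 1D instantaneous-source solution, setting ∂C/∂t = 0 at fixed x gives v²t² + 2Dt − x² = 0, so t = (√(D² + v²x²) − D)/v².
√(D² + v²x²) = √(1.3² + 0.17² × 7.2²) = 1.786; v² = 0.0289.
t = (1.786 − 1.3)/0.0289 = 16.8 days (vs. the pure-advection estimate x/v = 42.4 d).

16.8 days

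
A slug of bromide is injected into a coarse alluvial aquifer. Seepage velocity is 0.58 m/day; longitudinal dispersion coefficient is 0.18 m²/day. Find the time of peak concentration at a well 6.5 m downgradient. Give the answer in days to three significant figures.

For the 1D instantaneous-source solution, setting ∂C/∂t = 0 at fixed x gives v²t² + 2Dt − x² = 0, so t = (√(D² + v²x²) − D)/v².
√(D² + v²x²) = √(0.18² + 0.58² × 6.5²) = 3.774; v² = 0.3364.
t = (3.774 − 0.18)/0.3364 = 10.7 days (vs. the pure-advection estimate x/v = 11.2 d).

10.7 days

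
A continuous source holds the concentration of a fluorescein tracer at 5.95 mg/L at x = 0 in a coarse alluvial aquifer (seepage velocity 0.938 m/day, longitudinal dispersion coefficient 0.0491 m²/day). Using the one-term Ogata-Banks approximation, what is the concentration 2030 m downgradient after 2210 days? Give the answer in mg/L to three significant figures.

For a continuous step input, C/C₀ ≈ ½·erfc((x−vt)/(2√(Dt))).
vt = 0.938 × 2210 = 2072.98 m and 2√(Dt) = 2√(0.0491 × 2210) = 20.83 m.
Argument (x−vt)/(2√(Dt)) = (2030 − 2072.98)/20.83 = -2.063; ½·erfc(-2.063) = 0.9982.
C = 5.95 × 0.9982 = 5.94 mg/L.

5.94 mg/L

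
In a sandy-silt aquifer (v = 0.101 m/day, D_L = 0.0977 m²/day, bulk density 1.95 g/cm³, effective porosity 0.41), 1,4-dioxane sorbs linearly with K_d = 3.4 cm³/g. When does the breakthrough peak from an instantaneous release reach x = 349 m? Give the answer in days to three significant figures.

Retardation factor R = 1 + ρ_b·K_d/n = 1 + 1.95 × 3.4/0.41 = 17.17.
Sorption retards both mechanisms: v_R = v/R = 0.005882 m/day, D_R = D/R = 0.005690 m²/day.
Peak time from v_R²t² + 2D_R t − x² = 0: t = (√(D_R² + v_R²x²) − D_R)/v_R².
√(D_R² + v_R²x²) = √(0.005690² + 0.005882² × 349²) = 2.053; v_R² = 3.460e-05.
t = (2.053 − 0.005690)/3.460e-05 = 59200 days.

59200 days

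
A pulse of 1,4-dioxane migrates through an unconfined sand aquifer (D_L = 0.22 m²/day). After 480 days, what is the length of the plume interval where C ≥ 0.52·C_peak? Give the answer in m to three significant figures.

33.2 m

The plume is Gaussian with σ = √(2Dt) = √(2 × 0.22 × 480) = 14.53 m.
C/C_peak = exp(−Δx²/(2σ²)) = 0.52 ⇒ Δx = σ·√(−2 ln 0.52) = 14.53 × 1.144 = 16.62 m.
Width = 2Δx = 33.2 m.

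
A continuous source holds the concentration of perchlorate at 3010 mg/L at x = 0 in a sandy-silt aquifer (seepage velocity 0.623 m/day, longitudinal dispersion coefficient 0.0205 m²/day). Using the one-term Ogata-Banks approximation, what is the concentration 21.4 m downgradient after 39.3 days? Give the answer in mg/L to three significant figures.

2990 mg/L

For a continuous step input, C/C₀ ≈ ½·erfc((x−vt)/(2√(Dt))).
vt = 0.623 × 39.3 = 24.4839 m and 2√(Dt) = 2√(0.0205 × 39.3) = 1.795 m.
Argument (x−vt)/(2√(Dt)) = (21.4 − 24.4839)/1.795 = -1.718; ½·erfc(-1.718) = 0.9924.
C = 3010 × 0.9924 = 2990 mg/L.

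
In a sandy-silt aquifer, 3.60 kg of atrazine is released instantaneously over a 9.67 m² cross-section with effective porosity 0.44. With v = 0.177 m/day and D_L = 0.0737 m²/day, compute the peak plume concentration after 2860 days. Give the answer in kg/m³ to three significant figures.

The peak of an instantaneous 1D plume sits at x = vt; there the Gaussian factor is 1 and C_max = M/(n_e·A·√(4πDt)), where n_e·A is the pore area the mass is dissolved in.
√(4πDt) = √(4π × 0.0737 × 2860) = 51.47 m, so C_max = 3.60/(0.44 × 9.67 × 51.47) = 0.0164 kg/m³.

0.0164 kg/m³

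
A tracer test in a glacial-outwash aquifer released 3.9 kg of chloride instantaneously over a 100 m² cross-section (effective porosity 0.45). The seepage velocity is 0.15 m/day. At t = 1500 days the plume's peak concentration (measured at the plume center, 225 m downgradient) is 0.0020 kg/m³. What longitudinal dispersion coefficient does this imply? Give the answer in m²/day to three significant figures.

At the plume center C_max = M/(n_e·A·√(4πDt)), so D = M²/(4πt·(n_e·A·C_max)²).
n_e·A·C_max = 0.45 × 100 × 0.0020 = 0.09000 kg/m.
D = 3.9²/(4π × 1500 × 0.09000²) = 0.0996 m²/day.

0.0996 m²/day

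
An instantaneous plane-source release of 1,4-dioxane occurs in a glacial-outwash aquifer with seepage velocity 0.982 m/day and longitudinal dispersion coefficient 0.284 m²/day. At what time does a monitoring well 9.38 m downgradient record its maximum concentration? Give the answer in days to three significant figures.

For the 1D instantaneous-source solution, setting ∂C/∂t = 0 at fixed x gives v²t² + 2Dt − x² = 0, so t = (√(D² + v²x²) − D)/v².
√(D² + v²x²) = √(0.284² + 0.982² × 9.38²) = 9.216; v² = 0.964324.
t = (9.216 − 0.284)/0.964324 = 9.26 days (vs. the pure-advection estimate x/v = 9.55 d).

9.26 days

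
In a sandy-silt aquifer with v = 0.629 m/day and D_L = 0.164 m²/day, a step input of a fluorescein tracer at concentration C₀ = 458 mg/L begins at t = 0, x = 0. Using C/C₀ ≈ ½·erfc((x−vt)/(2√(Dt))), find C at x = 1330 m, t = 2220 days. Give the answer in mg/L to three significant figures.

455 mg/L

For a continuous step input, C/C₀ ≈ ½·erfc((x−vt)/(2√(Dt))).
vt = 0.629 × 2220 = 1396.38 m and 2√(Dt) = 2√(0.164 × 2220) = 38.16 m.
Argument (x−vt)/(2√(Dt)) = (1330 − 1396.38)/38.16 = -1.740; ½·erfc(-1.740) = 0.9931.
C = 458 × 0.9931 = 455 mg/L.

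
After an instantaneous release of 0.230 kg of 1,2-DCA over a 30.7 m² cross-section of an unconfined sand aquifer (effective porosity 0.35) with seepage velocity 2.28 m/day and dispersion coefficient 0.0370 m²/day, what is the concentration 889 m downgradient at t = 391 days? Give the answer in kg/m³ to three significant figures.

For an instantaneous plane source, C(x,t) = M/(n_e·A·√(4πDt)) · exp(−(x−vt)²/(4Dt)), with n_e·A the pore (flow) area.
Plume center vt = 2.28 × 391 = 891.48 m, so the well at 889 m is 2.48 m upgradient of the peak.
√(4πDt) = 13.48 m, giving peak height M/(n_e·A·√(4πDt)) = 0.230/(0.35 × 30.7 × 13.48) = 0.001588 kg/m³.
(x−vt)²/(4Dt) = (-2.48)²/(4 × 0.0370 × 391) = 0.1063; exp(−0.1063) = 0.8992.
C = 0.001588 × 0.8992 = 0.00143 kg/m³.

0.00143 kg/m³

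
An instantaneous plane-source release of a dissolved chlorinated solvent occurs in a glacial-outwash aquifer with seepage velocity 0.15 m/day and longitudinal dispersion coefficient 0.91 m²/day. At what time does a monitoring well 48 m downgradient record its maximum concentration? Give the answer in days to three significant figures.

For the 1D instantaneous-source solution, setting ∂C/∂t = 0 at fixed x gives v²t² + 2Dt − x² = 0, so t = (√(D² + v²x²) − D)/v².
√(D² + v²x²) = √(0.91² + 0.15² × 48²) = 7.257; v² = 0.0225.
t = (7.257 − 0.91)/0.0225 = 282 days (vs. the pure-advection estimate x/v = 320 d).

282 days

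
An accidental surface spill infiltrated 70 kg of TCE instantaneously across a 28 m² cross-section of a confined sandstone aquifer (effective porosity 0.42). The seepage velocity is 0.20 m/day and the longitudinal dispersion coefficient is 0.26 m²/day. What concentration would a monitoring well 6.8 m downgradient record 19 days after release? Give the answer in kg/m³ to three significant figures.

For an instantaneous plane source, C(x,t) = M/(n_e·A·√(4πDt)) · exp(−(x−vt)²/(4Dt)), with n_e·A the pore (flow) area.
Plume center vt = 0.20 × 19 = 3.8 m, so the well at 6.8 m is 3 m downgradient of the peak.
√(4πDt) = 7.879 m, giving peak height M/(n_e·A·√(4πDt)) = 70/(0.42 × 28 × 7.879) = 0.7555 kg/m³.
(x−vt)²/(4Dt) = (3)²/(4 × 0.26 × 19) = 0.4555; exp(−0.4555) = 0.6341.
C = 0.7555 × 0.6341 = 0.479 kg/m³.

0.479 kg/m³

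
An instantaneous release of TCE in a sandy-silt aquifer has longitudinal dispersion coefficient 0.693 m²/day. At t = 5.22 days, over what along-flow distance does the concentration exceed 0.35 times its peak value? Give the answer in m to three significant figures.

7.80 m

The plume is Gaussian with σ = √(2Dt) = √(2 × 0.693 × 5.22) = 2.690 m.
C/C_peak = exp(−Δx²/(2σ²)) = 0.35 ⇒ Δx = σ·√(−2 ln 0.35) = 2.690 × 1.449 = 3.898 m.
Width = 2Δx = 7.80 m.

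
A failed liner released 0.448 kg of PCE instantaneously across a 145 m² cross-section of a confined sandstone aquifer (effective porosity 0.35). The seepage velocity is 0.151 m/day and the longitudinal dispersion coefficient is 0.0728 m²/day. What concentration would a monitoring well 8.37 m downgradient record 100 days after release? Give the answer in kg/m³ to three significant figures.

For an instantaneous plane source, C(x,t) = M/(n_e·A·√(4πDt)) · exp(−(x−vt)²/(4Dt)), with n_e·A the pore (flow) area.
Plume center vt = 0.151 × 100 = 15.1 m, so the well at 8.37 m is 6.73 m upgradient of the peak.
√(4πDt) = 9.565 m, giving peak height M/(n_e·A·√(4πDt)) = 0.448/(0.35 × 145 × 9.565) = 0.0009229 kg/m³.
(x−vt)²/(4Dt) = (-6.73)²/(4 × 0.0728 × 100) = 1.555; exp(−1.555) = 0.2112.
C = 0.0009229 × 0.2112 = 0.000195 kg/m³.

0.000195 kg/m³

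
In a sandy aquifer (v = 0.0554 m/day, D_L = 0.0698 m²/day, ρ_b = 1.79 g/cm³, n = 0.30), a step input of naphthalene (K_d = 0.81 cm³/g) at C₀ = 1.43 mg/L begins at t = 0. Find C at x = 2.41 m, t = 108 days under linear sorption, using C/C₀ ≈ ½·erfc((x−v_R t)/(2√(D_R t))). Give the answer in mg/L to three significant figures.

0.278 mg/L

Retardation factor R = 1 + ρ_b·K_d/n = 1 + 1.79 × 0.81/0.30 = 5.833.
Sorption retards both mechanisms: v_R = v/R = 0.009498 m/day, D_R = D/R = 0.01197 m²/day.
v_R·t = 0.009498 × 108 = 1.025784 m; 2√(D_R t) = 2.274 m; argument = (2.41 − 1.025784)/2.274 = 0.6087.
C = C₀ × ½·erfc(0.6087) = 1.43 × 0.1947 = 0.278 mg/L.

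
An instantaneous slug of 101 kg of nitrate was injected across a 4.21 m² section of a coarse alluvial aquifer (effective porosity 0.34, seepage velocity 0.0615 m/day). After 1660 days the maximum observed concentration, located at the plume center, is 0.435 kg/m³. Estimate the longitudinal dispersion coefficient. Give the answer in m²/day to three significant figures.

At the plume center C_max = M/(n_e·A·√(4πDt)), so D = M²/(4πt·(n_e·A·C_max)²).
n_e·A·C_max = 0.34 × 4.21 × 0.435 = 0.6227 kg/m.
D = 101²/(4π × 1660 × 0.6227²) = 1.26 m²/day.

1.26 m²/day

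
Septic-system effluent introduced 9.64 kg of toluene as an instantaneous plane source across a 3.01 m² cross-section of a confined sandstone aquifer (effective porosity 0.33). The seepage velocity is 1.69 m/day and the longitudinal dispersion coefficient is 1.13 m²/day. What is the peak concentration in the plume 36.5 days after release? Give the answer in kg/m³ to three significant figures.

The peak of an instantaneous 1D plume sits at x = vt; there the Gaussian factor is 1 and C_max = M/(n_e·A·√(4πDt)), where n_e·A is the pore area the mass is dissolved in.
√(4πDt) = √(4π × 1.13 × 36.5) = 22.77 m, so C_max = 9.64/(0.33 × 3.01 × 22.77) = 0.426 kg/m³.

0.426 kg/m³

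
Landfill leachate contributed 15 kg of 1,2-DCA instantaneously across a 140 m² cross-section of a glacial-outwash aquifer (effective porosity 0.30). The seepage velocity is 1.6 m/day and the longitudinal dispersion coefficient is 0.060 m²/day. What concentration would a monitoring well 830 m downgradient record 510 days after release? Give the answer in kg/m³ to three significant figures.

0.00367 kg/m³

For an instantaneous plane source, C(x,t) = M/(n_e·A·√(4πDt)) · exp(−(x−vt)²/(4Dt)), with n_e·A the pore (flow) area.
Plume center vt = 1.6 × 510 = 816 m, so the well at 830 m is 14 m downgradient of the peak.
√(4πDt) = 19.61 m, giving peak height M/(n_e·A·√(4πDt)) = 15/(0.30 × 140 × 19.61) = 0.01821 kg/m³.
(x−vt)²/(4Dt) = (14)²/(4 × 0.060 × 510) = 1.601; exp(−1.601) = 0.2017.
C = 0.01821 × 0.2017 = 0.00367 kg/m³.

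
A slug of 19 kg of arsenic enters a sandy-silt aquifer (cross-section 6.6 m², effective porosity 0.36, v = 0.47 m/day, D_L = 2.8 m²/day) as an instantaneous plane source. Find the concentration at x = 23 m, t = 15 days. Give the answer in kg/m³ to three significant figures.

0.0766 kg/m³

For an instantaneous plane source, C(x,t) = M/(n_e·A·√(4πDt)) · exp(−(x−vt)²/(4Dt)), with n_e·A the pore (flow) area.
Plume center vt = 0.47 × 15 = 7.05 m, so the well at 23 m is 15.95 m downgradient of the peak.
√(4πDt) = 22.97 m, giving peak height M/(n_e·A·√(4πDt)) = 19/(0.36 × 6.6 × 22.97) = 0.3481 kg/m³.
(x−vt)²/(4Dt) = (15.95)²/(4 × 2.8 × 15) = 1.514; exp(−1.514) = 0.2200.
C = 0.3481 × 0.2200 = 0.0766 kg/m³.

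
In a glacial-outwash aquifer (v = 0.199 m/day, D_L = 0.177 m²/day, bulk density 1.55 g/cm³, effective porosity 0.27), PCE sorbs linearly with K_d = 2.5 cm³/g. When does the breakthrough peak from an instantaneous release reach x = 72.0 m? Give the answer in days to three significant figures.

5490 days

Retardation factor R = 1 + ρ_b·K_d/n = 1 + 1.55 × 2.5/0.27 = 15.35.
Sorption retards both mechanisms: v_R = v/R = 0.01296 m/day, D_R = D/R = 0.01153 m²/day.
Peak time from v_R²t² + 2D_R t − x² = 0: t = (√(D_R² + v_R²x²) − D_R)/v_R².
√(D_R² + v_R²x²) = √(0.01153² + 0.01296² × 72.0²) = 0.9332; v_R² = 0.0001680.
t = (0.9332 − 0.01153)/0.0001680 = 5490 days.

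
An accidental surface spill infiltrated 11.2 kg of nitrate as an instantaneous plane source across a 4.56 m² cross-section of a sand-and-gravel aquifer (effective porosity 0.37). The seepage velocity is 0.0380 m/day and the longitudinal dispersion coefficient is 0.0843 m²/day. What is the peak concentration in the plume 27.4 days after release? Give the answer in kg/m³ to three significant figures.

The peak of an instantaneous 1D plume sits at x = vt; there the Gaussian factor is 1 and C_max = M/(n_e·A·√(4πDt)), where n_e·A is the pore area the mass is dissolved in.
√(4πDt) = √(4π × 0.0843 × 27.4) = 5.388 m, so C_max = 11.2/(0.37 × 4.56 × 5.388) = 1.23 kg/m³.

1.23 kg/m³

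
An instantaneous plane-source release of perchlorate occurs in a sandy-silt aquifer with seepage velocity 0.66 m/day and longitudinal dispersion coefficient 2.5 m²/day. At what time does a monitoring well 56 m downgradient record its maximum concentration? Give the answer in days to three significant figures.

For the 1D instantaneous-source solution, setting ∂C/∂t = 0 at fixed x gives v²t² + 2Dt − x² = 0, so t = (√(D² + v²x²) − D)/v².
√(D² + v²x²) = √(2.5² + 0.66² × 56²) = 37.04; v² = 0.4356.
t = (37.04 − 2.5)/0.4356 = 79.3 days (vs. the pure-advection estimate x/v = 84.8 d).

79.3 days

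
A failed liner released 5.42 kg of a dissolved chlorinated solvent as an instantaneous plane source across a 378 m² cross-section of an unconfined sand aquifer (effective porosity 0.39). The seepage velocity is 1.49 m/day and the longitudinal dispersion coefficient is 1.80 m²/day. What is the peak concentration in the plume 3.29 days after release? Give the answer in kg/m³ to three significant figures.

0.00426 kg/m³

The peak of an instantaneous 1D plume sits at x = vt; there the Gaussian factor is 1 and C_max = M/(n_e·A·√(4πDt)), where n_e·A is the pore area the mass is dissolved in.
√(4πDt) = √(4π × 1.80 × 3.29) = 8.627 m, so C_max = 5.42/(0.39 × 378 × 8.627) = 0.00426 kg/m³.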